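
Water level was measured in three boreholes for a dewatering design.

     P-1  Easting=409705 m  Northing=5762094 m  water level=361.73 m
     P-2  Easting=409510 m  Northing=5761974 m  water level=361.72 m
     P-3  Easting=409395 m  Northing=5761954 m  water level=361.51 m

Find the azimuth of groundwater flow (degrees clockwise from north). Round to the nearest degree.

328°

Three-point gradient (reference P-1): Δ to P-2 = (-195, -120, -0.01), Δ to P-3 = (-310, -140, -0.22).
∂h/∂x = +0.002525, ∂h/∂y = -0.004020 (det = -9900).
Flow direction (−∇h) has components (-0.002525 E, +0.004020 N).
Azimuth = atan2(E, N) = atan2(-0.002525, +0.004020) = 327.9° ≈ 328°.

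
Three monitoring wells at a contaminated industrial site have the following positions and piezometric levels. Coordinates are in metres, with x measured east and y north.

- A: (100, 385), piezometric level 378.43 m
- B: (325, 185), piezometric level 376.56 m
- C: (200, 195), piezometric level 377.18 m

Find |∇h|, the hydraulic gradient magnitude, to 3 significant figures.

With h = a·x + b·y + c and A as origin, the differences give:
  225·a + (-200)·b = -1.87
  100·a + (-190)·b = -1.25
Eliminate b (×(-190) and ×(-200), subtract): -22750·a = 105.300 → a = ∂h/∂x = -0.004629
Back-substitute: b = ∂h/∂y = +0.004143.
|∇h| = √(-0.004629² + 0.004143²) = 0.006212

0.00621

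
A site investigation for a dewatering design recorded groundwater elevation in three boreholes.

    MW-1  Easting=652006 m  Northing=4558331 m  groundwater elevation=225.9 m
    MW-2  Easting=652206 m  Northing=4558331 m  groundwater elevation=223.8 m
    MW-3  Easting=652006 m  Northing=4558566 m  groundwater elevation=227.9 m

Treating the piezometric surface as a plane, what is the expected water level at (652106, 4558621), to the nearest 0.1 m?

∂h/∂x = (223.8 − 225.9) / (652206 − 652006) = -0.01050
∂h/∂y = (227.9 − 225.9) / (4558566 − 4558331) = +0.008511
h(652106, 4558621) = 225.9 + (-0.01050)·(100) + (+0.008511)·(290) = 225.9 -1.050 +2.468 = 227.318 m.

227.3 m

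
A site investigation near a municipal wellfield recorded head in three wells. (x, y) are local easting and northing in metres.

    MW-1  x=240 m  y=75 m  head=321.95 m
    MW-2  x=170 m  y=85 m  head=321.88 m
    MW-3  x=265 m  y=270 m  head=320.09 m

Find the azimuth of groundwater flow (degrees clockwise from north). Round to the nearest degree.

Three-point gradient (reference MW-1): Δ to MW-2 = (-70, 10, -0.07), Δ to MW-3 = (25, 195, -1.86).
∂h/∂x = -0.0003561, ∂h/∂y = -0.009493 (det = -13900).
Flow direction (−∇h) has components (+0.0003561 E, +0.009493 N).
Azimuth = atan2(E, N) = atan2(+0.0003561, +0.009493) = 2.1° ≈ 002°.

002°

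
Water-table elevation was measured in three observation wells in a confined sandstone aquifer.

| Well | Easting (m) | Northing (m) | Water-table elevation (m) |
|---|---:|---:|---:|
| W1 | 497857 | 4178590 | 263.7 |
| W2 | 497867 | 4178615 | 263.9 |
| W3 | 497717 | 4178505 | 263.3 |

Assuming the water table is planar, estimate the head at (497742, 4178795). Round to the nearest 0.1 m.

With h = a·x + b·y + c and W1 as origin, the differences give:
  10·a + 25·b = +0.2
  (-140)·a + (-85)·b = -0.4
Eliminate b (×(-85) and ×25, subtract): 2650·a = -7.00 → a = ∂h/∂x = -0.002642
Back-substitute: b = ∂h/∂y = +0.009057.
h(497742, 4178795) = 263.7 + (-0.002642)·(-115) + (+0.009057)·(205) = 263.7 +0.304 +1.857 = 265.860 m.

265.9 m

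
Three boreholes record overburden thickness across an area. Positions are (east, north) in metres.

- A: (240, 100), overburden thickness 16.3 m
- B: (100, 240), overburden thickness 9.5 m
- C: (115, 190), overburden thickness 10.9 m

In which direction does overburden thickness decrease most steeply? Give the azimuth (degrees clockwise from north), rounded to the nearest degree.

303°

Three-point gradient (reference A): Δ to B = (-140, 140, -6.8), Δ to C = (-125, 90, -5.4).
∂d/∂x = +0.02939, ∂d/∂y = -0.01918 (det = 4900).
Steepest decrease is along −∇f: components (-0.02939 E, +0.01918 N).
Azimuth = atan2(-0.02939, +0.01918) = 303.1° ≈ 303°.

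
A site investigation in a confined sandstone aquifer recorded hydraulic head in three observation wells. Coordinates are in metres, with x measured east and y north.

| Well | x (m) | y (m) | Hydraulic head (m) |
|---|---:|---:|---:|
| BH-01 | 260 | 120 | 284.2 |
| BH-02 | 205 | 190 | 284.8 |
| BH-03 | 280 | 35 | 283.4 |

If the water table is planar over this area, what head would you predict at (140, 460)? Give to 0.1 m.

287.3 m

Differences from BH-01: to BH-02 (Δx, Δy, Δh) = (-55, 70, +0.6); to BH-03 = (20, -85, -0.8).
Solve a·Δx + b·Δy = Δh: det = (-55)·(-85) − 20·70 = 3275.
∂h/∂x = [(+0.6)·(-85) − (-0.8)·70] / 3275 = +0.001527
∂h/∂y = [(-55)·(-0.8) − 20·(+0.6)] / 3275 = +0.009771
h(140, 460) = 284.2 + (+0.001527)·(-120) + (+0.009771)·(340) = 284.2 -0.183 +3.322 = 287.339 m.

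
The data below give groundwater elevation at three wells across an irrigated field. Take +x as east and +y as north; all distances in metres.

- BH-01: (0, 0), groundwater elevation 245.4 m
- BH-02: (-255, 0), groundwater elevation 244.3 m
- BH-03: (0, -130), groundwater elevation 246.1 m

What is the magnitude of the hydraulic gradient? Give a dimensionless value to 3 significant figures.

0.00690

∂h/∂x = (244.3 − 245.4) / (-255 − 0) = +0.004314
∂h/∂y = (246.1 − 245.4) / (-130 − 0) = -0.005385
|∇h| = √(0.004314² + -0.005385²) = 0.0069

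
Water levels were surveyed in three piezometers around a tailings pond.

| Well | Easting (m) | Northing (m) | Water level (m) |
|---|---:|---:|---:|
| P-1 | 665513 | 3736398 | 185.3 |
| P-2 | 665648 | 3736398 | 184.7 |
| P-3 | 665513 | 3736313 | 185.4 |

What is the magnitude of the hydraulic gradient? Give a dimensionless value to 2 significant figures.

∂h/∂x = (184.7 − 185.3) / (665648 − 665513) = -0.004444
∂h/∂y = (185.4 − 185.3) / (3736313 − 3736398) = -0.001176
|∇h| = √(-0.004444² + -0.001176²) = 0.004597

0.0046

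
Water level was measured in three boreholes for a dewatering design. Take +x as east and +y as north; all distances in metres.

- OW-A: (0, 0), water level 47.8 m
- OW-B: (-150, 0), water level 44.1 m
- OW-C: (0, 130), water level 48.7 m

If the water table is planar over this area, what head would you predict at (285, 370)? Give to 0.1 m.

∂h/∂x = (44.1 − 47.8) / (-150 − 0) = +0.02467
∂h/∂y = (48.7 − 47.8) / (130 − 0) = +0.006923
h(285, 370) = 47.8 + (+0.02467)·(285) + (+0.006923)·(370) = 47.8 +7.030 +2.562 = 57.392 m.

57.4 m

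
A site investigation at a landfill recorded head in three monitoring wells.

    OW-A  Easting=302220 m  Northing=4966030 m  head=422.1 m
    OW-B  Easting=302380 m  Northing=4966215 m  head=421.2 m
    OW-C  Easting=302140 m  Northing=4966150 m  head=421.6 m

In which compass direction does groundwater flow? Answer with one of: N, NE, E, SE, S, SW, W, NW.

Differences from OW-A: to OW-B (Δx, Δy, Δh) = (160, 185, -0.9); to OW-C = (-80, 120, -0.5).
Solve a·Δx + b·Δy = Δh: det = 160·120 − (-80)·185 = 34000.
∂h/∂x = [(-0.9)·120 − (-0.5)·185] / 34000 = -0.0004559
∂h/∂y = [160·(-0.5) − (-80)·(-0.9)] / 34000 = -0.004471
Flow = −∇h = (+0.0004559 east, +0.004471 north), which points north.

N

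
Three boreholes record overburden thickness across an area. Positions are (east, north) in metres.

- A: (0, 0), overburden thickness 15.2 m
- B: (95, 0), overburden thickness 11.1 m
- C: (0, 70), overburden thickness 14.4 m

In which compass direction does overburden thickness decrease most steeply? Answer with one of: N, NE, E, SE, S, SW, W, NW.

∂d/∂x = (11.1 − 15.2) / (95 − 0) = -0.04316
∂d/∂y = (14.4 − 15.2) / (70 − 0) = -0.01143
Steepest decrease is along −∇f = (+0.04316 E, +0.01143 N) → east.

E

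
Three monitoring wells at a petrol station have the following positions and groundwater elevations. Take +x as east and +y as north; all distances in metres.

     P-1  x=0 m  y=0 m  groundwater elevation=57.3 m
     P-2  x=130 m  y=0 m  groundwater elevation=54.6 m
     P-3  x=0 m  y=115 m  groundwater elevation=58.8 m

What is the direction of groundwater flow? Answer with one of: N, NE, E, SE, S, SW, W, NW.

∂h/∂x = (54.6 − 57.3) / (130 − 0) = -0.02077
∂h/∂y = (58.8 − 57.3) / (115 − 0) = +0.01304
Flow = −∇h = (+0.02077 east, -0.01304 north), which points southeast.

SE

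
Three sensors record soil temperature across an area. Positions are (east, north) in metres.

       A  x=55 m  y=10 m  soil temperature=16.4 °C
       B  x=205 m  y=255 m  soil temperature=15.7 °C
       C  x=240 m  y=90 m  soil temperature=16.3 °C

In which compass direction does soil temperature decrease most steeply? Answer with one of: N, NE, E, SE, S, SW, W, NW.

Taking A as reference: B−A = (150, 245, -0.7); C−A = (185, 80, -0.1).
Determinant of the coordinate differences = 150·80 − 185·245 = -33325.
∂T/∂x = [(-0.7)·80 − (-0.1)·245] / -33325 = +0.0009452
∂T/∂y = [150·(-0.1) − 185·(-0.7)] / -33325 = -0.003436
Steepest decrease is along −∇f = (-0.0009452 E, +0.003436 N) → north.

N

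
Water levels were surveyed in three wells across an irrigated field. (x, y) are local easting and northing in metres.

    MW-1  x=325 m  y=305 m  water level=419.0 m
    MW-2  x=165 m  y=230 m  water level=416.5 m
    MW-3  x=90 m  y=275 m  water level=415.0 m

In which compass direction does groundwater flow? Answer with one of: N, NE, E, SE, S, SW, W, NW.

W

Differences from MW-1: to MW-2 (Δx, Δy, Δh) = (-160, -75, -2.5); to MW-3 = (-235, -30, -4.0).
Solve a·Δx + b·Δy = Δh: det = (-160)·(-30) − (-235)·(-75) = -12825.
∂h/∂x = [(-2.5)·(-30) − (-4.0)·(-75)] / -12825 = +0.01754
∂h/∂y = [(-160)·(-4.0) − (-235)·(-2.5)] / -12825 = -0.004094
Flow = −∇h = (-0.01754 east, +0.004094 north), which points west.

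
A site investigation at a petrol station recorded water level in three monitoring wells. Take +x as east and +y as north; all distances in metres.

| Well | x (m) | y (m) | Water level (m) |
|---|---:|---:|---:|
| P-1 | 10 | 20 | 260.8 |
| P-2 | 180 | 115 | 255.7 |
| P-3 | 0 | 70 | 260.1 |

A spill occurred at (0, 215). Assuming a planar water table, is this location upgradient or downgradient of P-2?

Taking P-1 as reference: P-2−P-1 = (170, 95, -5.1); P-3−P-1 = (-10, 50, -0.7).
Determinant of the coordinate differences = 170·50 − (-10)·95 = 9450.
∂h/∂x = [(-5.1)·50 − (-0.7)·95] / 9450 = -0.01995
∂h/∂y = [170·(-0.7) − (-10)·(-5.1)] / 9450 = -0.01799
Head at (0, 215) = 260.8 + (-0.01995)·(-10) + (-0.01799)·(195) = 257.49 m.
That is higher than the 255.7 m at P-2, so the point is upgradient.

upgradient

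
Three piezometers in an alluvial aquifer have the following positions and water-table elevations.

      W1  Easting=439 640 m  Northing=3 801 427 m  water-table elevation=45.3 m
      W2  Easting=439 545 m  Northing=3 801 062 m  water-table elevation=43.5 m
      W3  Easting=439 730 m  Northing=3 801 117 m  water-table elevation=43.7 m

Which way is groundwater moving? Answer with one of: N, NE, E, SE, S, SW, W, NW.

S

Differences from W1: to W2 (Δx, Δy, Δh) = (-95, -365, -1.8); to W3 = (90, -310, -1.6).
Determinant of the coordinate differences = (-95)·(-310) − 90·(-365) = 62300.
∂h/∂x = [(-1.8)·(-310) − (-1.6)·(-365)] / 62300 = -0.0004173
∂h/∂y = [(-95)·(-1.6) − 90·(-1.8)] / 62300 = +0.005040
Flow = −∇h = (+0.0004173 east, -0.005040 north), which points south.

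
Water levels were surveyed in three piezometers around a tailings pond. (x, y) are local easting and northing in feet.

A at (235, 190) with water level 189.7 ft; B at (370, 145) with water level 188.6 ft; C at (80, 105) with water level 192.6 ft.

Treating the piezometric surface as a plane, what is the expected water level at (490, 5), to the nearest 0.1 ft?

With h = a·x + b·y + c and A as origin, the differences give:
  135·a + (-45)·b = -1.1
  (-155)·a + (-85)·b = +2.9
Eliminate b (×(-85) and ×(-45), subtract): -18450·a = 224.00 → a = ∂h/∂x = -0.01214
Back-substitute: b = ∂h/∂y = -0.01198.
h(490, 5) = 189.7 + (-0.01214)·(255) + (-0.01198)·(-185) = 189.7 -3.096 +2.216 = 188.820 ft.

188.8 ft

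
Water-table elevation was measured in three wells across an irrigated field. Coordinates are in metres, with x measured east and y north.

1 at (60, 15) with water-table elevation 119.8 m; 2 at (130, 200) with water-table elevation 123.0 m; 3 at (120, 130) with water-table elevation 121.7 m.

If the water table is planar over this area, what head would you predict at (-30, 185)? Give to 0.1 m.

123.6 m

Differences from 1: to 2 (Δx, Δy, Δh) = (70, 185, +3.2); to 3 = (60, 115, +1.9).
Determinant of the coordinate differences = 70·115 − 60·185 = -3050.
∂h/∂x = [(+3.2)·115 − (+1.9)·185] / -3050 = -0.005410
∂h/∂y = [70·(+1.9) − 60·(+3.2)] / -3050 = +0.01934
h(-30, 185) = 119.8 + (-0.005410)·(-90) + (+0.01934)·(170) = 119.8 +0.487 +3.289 = 123.575 m.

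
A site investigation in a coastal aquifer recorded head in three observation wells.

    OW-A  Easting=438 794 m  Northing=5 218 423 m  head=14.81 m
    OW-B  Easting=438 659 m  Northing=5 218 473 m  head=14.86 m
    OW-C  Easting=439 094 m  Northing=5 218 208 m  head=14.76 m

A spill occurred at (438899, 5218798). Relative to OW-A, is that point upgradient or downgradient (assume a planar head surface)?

Taking OW-A as reference: OW-B−OW-A = (-135, 50, +0.05); OW-C−OW-A = (300, -215, -0.05).
Determinant of the coordinate differences = (-135)·(-215) − 300·50 = 14025.
∂h/∂x = [(+0.05)·(-215) − (-0.05)·50] / 14025 = -0.0005882
∂h/∂y = [(-135)·(-0.05) − 300·(+0.05)] / 14025 = -0.0005882
Head at (438899, 5218798) = 14.81 + (-0.0005882)·(105) + (-0.0005882)·(375) = 14.53 m.
That is lower than the 14.81 m at OW-A, so the point is downgradient.

downgradient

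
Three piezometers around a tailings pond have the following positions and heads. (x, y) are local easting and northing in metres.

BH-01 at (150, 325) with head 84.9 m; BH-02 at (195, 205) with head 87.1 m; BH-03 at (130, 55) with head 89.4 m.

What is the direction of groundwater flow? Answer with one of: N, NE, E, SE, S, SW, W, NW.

N

With h = a·x + b·y + c and BH-01 as origin, the differences give:
  45·a + (-120)·b = +2.2
  (-20)·a + (-270)·b = +4.5
Eliminate b (×(-270) and ×(-120), subtract): -14550·a = -54.00 → a = ∂h/∂x = +0.003711
Back-substitute: b = ∂h/∂y = -0.01694.
Flow = −∇h = (-0.003711 east, +0.01694 north), which points north.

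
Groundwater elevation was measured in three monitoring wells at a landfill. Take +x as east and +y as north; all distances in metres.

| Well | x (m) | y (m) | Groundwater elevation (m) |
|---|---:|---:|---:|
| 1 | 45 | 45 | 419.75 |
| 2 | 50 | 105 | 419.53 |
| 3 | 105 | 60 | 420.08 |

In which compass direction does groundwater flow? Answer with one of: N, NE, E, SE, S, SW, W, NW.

NW

Taking 1 as reference: 2−1 = (5, 60, -0.22); 3−1 = (60, 15, +0.33).
Determinant of the coordinate differences = 5·15 − 60·60 = -3525.
∂h/∂x = [(-0.22)·15 − (+0.33)·60] / -3525 = +0.006553
∂h/∂y = [5·(+0.33) − 60·(-0.22)] / -3525 = -0.004213
Flow = −∇h = (-0.006553 east, +0.004213 north), which points northwest.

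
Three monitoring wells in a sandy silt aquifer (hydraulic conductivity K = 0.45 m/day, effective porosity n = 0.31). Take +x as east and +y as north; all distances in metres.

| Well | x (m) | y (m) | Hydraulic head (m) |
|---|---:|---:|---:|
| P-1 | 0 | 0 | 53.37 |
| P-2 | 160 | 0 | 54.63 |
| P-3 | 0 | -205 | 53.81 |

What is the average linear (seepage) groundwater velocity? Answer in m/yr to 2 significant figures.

∂h/∂x = (54.63 − 53.37) / (160 − 0) = +0.007875
∂h/∂y = (53.81 − 53.37) / (-205 − 0) = -0.002146
|∇h| = √(0.007875² + -0.002146²) = 0.008162
Seepage velocity v = K·i/n = 0.45 × 0.008162 / 0.31 = 0.01185 m/day = 4.328 m/yr.

4.3 m/yr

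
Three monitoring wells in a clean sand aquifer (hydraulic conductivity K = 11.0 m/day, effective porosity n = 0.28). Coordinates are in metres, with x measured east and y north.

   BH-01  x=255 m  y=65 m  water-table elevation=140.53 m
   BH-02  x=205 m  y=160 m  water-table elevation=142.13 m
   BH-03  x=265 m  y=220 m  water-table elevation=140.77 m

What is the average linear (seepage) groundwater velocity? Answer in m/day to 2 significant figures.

1.0 m/day

With h = a·x + b·y + c and BH-01 as origin, the differences give:
  (-50)·a + 95·b = +1.60
  10·a + 155·b = +0.24
Eliminate b (×155 and ×95, subtract): -8700·a = 225.200 → a = ∂h/∂x = -0.02589
Back-substitute: b = ∂h/∂y = +0.003218.
|∇h| = √(-0.02589² + 0.003218²) = 0.02609
Seepage velocity v = K·i/n = 11.0 × 0.02609 / 0.28 = 1.025 m/day.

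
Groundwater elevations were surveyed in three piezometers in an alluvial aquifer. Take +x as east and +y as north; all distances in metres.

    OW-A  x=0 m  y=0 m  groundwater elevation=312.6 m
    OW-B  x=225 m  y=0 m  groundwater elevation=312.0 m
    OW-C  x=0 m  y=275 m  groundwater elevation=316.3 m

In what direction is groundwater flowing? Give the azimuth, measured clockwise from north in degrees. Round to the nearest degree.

∂h/∂x = (312.0 − 312.6) / (225 − 0) = -0.002667
∂h/∂y = (316.3 − 312.6) / (275 − 0) = +0.01345
Flow direction (−∇h) has components (+0.002667 E, -0.01345 N).
Azimuth = atan2(E, N) = atan2(+0.002667, -0.01345) = 168.8° ≈ 169°.

169°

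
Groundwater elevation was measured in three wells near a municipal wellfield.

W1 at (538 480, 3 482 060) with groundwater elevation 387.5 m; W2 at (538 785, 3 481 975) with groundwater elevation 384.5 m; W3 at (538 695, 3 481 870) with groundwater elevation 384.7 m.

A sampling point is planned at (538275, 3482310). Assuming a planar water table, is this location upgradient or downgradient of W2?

Taking W1 as reference: W2−W1 = (305, -85, -3.0); W3−W1 = (215, -190, -2.8).
Solve a·Δx + b·Δy = Δh: det = 305·(-190) − 215·(-85) = -39675.
∂h/∂x = [(-3.0)·(-190) − (-2.8)·(-85)] / -39675 = -0.008368
∂h/∂y = [305·(-2.8) − 215·(-3.0)] / -39675 = +0.005268
Head at (538275, 3482310) = 387.5 + (-0.008368)·(-205) + (+0.005268)·(250) = 390.53 m.
That is higher than the 384.5 m at W2, so the point is upgradient.

upgradient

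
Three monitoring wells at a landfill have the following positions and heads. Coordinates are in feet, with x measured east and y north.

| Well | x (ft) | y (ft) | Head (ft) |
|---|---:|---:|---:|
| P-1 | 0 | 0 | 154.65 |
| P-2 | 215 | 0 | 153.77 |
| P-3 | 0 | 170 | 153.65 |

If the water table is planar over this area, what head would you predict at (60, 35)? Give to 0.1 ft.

154.2 ft

∂h/∂x = (153.77 − 154.65) / (215 − 0) = -0.004093
∂h/∂y = (153.65 − 154.65) / (170 − 0) = -0.005882
h(60, 35) = 154.65 + (-0.004093)·(60) + (-0.005882)·(35) = 154.65 -0.246 -0.206 = 154.199 ft.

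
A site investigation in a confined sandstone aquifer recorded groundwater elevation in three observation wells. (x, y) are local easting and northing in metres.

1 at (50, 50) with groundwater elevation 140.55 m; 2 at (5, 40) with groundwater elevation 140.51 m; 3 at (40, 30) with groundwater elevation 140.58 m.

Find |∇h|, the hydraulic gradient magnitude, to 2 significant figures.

Taking 1 as reference: 2−1 = (-45, -10, -0.04); 3−1 = (-10, -20, +0.03).
Determinant of the coordinate differences = (-45)·(-20) − (-10)·(-10) = 800.
∂h/∂x = [(-0.04)·(-20) − (+0.03)·(-10)] / 800 = +0.001375
∂h/∂y = [(-45)·(+0.03) − (-10)·(-0.04)] / 800 = -0.002188
|∇h| = √(0.001375² + -0.002188²) = 0.002584

0.0026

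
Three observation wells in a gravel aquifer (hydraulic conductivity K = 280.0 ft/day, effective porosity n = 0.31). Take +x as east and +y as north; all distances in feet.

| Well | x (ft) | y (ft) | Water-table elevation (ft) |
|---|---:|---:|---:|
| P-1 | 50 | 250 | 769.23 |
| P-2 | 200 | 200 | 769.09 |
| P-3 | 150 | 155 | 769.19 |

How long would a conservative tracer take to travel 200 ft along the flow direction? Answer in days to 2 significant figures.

With h = a·x + b·y + c and P-1 as origin, the differences give:
  150·a + (-50)·b = -0.14
  100·a + (-95)·b = -0.04
Eliminate b (×(-95) and ×(-50), subtract): -9250·a = 11.300 → a = ∂h/∂x = -0.001222
Back-substitute: b = ∂h/∂y = -0.0008649.
|∇h| = √(-0.001222² + -0.0008649²) = 0.001497
Seepage velocity v = K·i/n = 280.0 × 0.001497 / 0.31 = 1.352 ft/day.
t = 200 / 1.352 = 147.9 days.

150 days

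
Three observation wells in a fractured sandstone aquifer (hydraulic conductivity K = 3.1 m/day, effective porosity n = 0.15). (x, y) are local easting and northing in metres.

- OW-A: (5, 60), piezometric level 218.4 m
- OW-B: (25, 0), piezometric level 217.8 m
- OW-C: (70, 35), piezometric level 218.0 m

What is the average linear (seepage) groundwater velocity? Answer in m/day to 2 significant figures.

Three-point gradient (reference OW-A): Δ to OW-B = (20, -60, -0.6), Δ to OW-C = (65, -25, -0.4).
∂h/∂x = -0.002647, ∂h/∂y = +0.009118 (det = 3400).
|∇h| = √(-0.002647² + 0.009118²) = 0.009494
Seepage velocity v = K·i/n = 3.1 × 0.009494 / 0.15 = 0.1962 m/day.

0.20 m/day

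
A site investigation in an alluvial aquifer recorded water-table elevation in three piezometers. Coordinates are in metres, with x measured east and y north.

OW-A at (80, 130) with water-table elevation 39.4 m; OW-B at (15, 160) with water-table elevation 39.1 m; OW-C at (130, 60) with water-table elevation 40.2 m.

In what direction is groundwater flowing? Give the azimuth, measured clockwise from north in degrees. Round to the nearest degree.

005°

With h = a·x + b·y + c and OW-A as origin, the differences give:
  (-65)·a + 30·b = -0.3
  50·a + (-70)·b = +0.8
Eliminate b (×(-70) and ×30, subtract): 3050·a = -3.00 → a = ∂h/∂x = -0.0009836
Back-substitute: b = ∂h/∂y = -0.01213.
Flow direction (−∇h) has components (+0.0009836 E, +0.01213 N).
Azimuth = atan2(E, N) = atan2(+0.0009836, +0.01213) = 4.6° ≈ 005°.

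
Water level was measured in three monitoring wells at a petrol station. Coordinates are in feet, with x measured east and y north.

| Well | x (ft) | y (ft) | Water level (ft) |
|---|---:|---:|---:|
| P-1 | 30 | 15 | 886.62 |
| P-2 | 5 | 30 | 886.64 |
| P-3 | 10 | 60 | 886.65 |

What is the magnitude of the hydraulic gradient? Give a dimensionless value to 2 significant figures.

With h = a·x + b·y + c and P-1 as origin, the differences give:
  (-25)·a + 15·b = +0.02
  (-20)·a + 45·b = +0.03
Eliminate b (×45 and ×15, subtract): -825·a = 0.450 → a = ∂h/∂x = -0.0005455
Back-substitute: b = ∂h/∂y = +0.0004242.
|∇h| = √(-0.0005455² + 0.0004242²) = 0.000691

0.00069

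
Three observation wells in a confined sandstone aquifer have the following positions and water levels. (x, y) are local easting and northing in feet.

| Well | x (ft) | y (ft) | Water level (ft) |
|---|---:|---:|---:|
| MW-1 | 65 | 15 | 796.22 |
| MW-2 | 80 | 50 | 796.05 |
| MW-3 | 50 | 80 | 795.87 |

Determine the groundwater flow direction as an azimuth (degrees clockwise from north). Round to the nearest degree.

351°

With h = a·x + b·y + c and MW-1 as origin, the differences give:
  15·a + 35·b = -0.17
  (-15)·a + 65·b = -0.35
Eliminate b (×65 and ×35, subtract): 1500·a = 1.200 → a = ∂h/∂x = +0.0008000
Back-substitute: b = ∂h/∂y = -0.005200.
Flow direction (−∇h) has components (-0.0008000 E, +0.005200 N).
Azimuth = atan2(E, N) = atan2(-0.0008000, +0.005200) = 351.3° ≈ 351°.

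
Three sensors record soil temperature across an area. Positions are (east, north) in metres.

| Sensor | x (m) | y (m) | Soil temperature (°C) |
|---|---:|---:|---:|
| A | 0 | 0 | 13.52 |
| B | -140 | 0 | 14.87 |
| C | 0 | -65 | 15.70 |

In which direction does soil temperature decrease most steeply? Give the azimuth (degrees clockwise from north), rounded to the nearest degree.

∂T/∂x = (14.87 − 13.52) / (-140 − 0) = -0.009643
∂T/∂y = (15.70 − 13.52) / (-65 − 0) = -0.03354
Steepest decrease is along −∇f: components (+0.009643 E, +0.03354 N).
Azimuth = atan2(+0.009643, +0.03354) = 16.0° ≈ 016°.

016°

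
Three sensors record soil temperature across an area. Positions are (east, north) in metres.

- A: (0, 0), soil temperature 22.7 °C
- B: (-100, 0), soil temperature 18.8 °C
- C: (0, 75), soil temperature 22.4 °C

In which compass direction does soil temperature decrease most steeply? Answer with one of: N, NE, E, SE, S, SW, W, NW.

∂T/∂x = (18.8 − 22.7) / (-100 − 0) = +0.03900
∂T/∂y = (22.4 − 22.7) / (75 − 0) = -0.004000
Steepest decrease is along −∇f = (-0.03900 E, +0.004000 N) → west.

W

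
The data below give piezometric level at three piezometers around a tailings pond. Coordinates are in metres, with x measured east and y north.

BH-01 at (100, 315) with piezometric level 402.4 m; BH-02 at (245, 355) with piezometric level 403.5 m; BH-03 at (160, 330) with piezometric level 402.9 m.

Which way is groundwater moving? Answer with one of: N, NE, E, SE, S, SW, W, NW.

Differences from BH-01: to BH-02 (Δx, Δy, Δh) = (145, 40, +1.1); to BH-03 = (60, 15, +0.5).
Solve a·Δx + b·Δy = Δh: det = 145·15 − 60·40 = -225.
∂h/∂x = [(+1.1)·15 − (+0.5)·40] / -225 = +0.01556
∂h/∂y = [145·(+0.5) − 60·(+1.1)] / -225 = -0.02889
Flow = −∇h = (-0.01556 east, +0.02889 north), which points northwest.

NW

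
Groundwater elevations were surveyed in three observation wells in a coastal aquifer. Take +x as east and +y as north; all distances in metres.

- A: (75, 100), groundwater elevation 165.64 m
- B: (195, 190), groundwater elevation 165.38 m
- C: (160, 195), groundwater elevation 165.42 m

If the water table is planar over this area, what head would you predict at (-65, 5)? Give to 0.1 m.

Differences from A: to B (Δx, Δy, Δh) = (120, 90, -0.26); to C = (85, 95, -0.22).
Solve a·Δx + b·Δy = Δh: det = 120·95 − 85·90 = 3750.
∂h/∂x = [(-0.26)·95 − (-0.22)·90] / 3750 = -0.001307
∂h/∂y = [120·(-0.22) − 85·(-0.26)] / 3750 = -0.001147
h(-65, 5) = 165.64 + (-0.001307)·(-140) + (-0.001147)·(-95) = 165.64 +0.183 +0.109 = 165.932 m.

165.9 m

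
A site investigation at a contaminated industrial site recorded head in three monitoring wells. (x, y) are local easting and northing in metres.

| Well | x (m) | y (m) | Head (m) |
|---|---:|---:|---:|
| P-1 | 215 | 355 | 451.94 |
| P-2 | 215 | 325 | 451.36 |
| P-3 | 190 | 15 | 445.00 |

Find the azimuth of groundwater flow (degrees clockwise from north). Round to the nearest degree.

Differences from P-1: to P-2 (Δx, Δy, Δh) = (0, -30, -0.58); to P-3 = (-25, -340, -6.94).
Solve a·Δx + b·Δy = Δh: det = 0·(-340) − (-25)·(-30) = -750.
∂h/∂x = [(-0.58)·(-340) − (-6.94)·(-30)] / -750 = +0.01467
∂h/∂y = [0·(-6.94) − (-25)·(-0.58)] / -750 = +0.01933
Flow direction (−∇h) has components (-0.01467 E, -0.01933 N).
Azimuth = atan2(E, N) = atan2(-0.01467, -0.01933) = 217.2° ≈ 217°.

217°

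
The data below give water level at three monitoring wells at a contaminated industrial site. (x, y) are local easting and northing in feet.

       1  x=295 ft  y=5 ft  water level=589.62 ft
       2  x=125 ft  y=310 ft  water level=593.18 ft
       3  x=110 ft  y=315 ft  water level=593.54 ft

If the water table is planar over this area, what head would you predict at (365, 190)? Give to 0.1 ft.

Taking 1 as reference: 2−1 = (-170, 305, +3.56); 3−1 = (-185, 310, +3.92).
Determinant of the coordinate differences = (-170)·310 − (-185)·305 = 3725.
∂h/∂x = [(+3.56)·310 − (+3.92)·305] / 3725 = -0.02470
∂h/∂y = [(-170)·(+3.92) − (-185)·(+3.56)] / 3725 = -0.002094
h(365, 190) = 589.62 + (-0.02470)·(70) + (-0.002094)·(185) = 589.62 -1.729 -0.387 = 587.504 ft.

587.5 ft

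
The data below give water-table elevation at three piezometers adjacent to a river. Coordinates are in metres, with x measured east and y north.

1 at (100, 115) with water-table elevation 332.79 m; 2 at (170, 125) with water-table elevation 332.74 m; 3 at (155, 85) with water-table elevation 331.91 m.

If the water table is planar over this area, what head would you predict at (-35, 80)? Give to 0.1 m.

332.5 m

With h = a·x + b·y + c and 1 as origin, the differences give:
  70·a + 10·b = -0.05
  55·a + (-30)·b = -0.88
Eliminate b (×(-30) and ×10, subtract): -2650·a = 10.300 → a = ∂h/∂x = -0.003887
Back-substitute: b = ∂h/∂y = +0.02221.
h(-35, 80) = 332.79 + (-0.003887)·(-135) + (+0.02221)·(-35) = 332.79 +0.525 -0.777 = 332.537 m.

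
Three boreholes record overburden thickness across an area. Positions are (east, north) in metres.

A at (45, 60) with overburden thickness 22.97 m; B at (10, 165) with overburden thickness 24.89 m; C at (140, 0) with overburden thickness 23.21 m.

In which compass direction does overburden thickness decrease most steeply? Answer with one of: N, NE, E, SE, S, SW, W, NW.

Differences from A: to B (Δx, Δy, Δh) = (-35, 105, +1.92); to C = (95, -60, +0.24).
Determinant of the coordinate differences = (-35)·(-60) − 95·105 = -7875.
∂d/∂x = [(+1.92)·(-60) − (+0.24)·105] / -7875 = +0.01783
∂d/∂y = [(-35)·(+0.24) − 95·(+1.92)] / -7875 = +0.02423
Steepest decrease is along −∇f = (-0.01783 E, -0.02423 N) → southwest.

SW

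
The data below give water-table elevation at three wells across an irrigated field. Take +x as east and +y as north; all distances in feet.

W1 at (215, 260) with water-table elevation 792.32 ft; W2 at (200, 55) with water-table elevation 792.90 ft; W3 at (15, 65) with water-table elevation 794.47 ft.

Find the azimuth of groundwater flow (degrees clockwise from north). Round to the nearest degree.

With h = a·x + b·y + c and W1 as origin, the differences give:
  (-15)·a + (-205)·b = +0.58
  (-200)·a + (-195)·b = +2.15
Eliminate b (×(-195) and ×(-205), subtract): -38075·a = 327.650 → a = ∂h/∂x = -0.008605
Back-substitute: b = ∂h/∂y = -0.002200.
Flow direction (−∇h) has components (+0.008605 E, +0.002200 N).
Azimuth = atan2(E, N) = atan2(+0.008605, +0.002200) = 75.7° ≈ 076°.

076°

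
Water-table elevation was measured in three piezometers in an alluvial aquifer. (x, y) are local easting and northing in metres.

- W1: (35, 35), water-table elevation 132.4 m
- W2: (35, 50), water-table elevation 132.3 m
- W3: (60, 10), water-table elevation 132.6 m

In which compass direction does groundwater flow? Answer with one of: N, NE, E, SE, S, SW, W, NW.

Three-point gradient (reference W1): Δ to W2 = (0, 15, -0.1), Δ to W3 = (25, -25, +0.2).
∂h/∂x = +0.001333, ∂h/∂y = -0.006667 (det = -375).
Flow = −∇h = (-0.001333 east, +0.006667 north), which points north.

N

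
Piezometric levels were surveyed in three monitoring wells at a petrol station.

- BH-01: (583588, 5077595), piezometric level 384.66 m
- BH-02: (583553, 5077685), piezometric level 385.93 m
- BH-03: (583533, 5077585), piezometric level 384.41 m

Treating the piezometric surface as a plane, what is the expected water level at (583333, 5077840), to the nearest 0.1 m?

Differences from BH-01: to BH-02 (Δx, Δy, Δh) = (-35, 90, +1.27); to BH-03 = (-55, -10, -0.25).
Solve a·Δx + b·Δy = Δh: det = (-35)·(-10) − (-55)·90 = 5300.
∂h/∂x = [(+1.27)·(-10) − (-0.25)·90] / 5300 = +0.001849
∂h/∂y = [(-35)·(-0.25) − (-55)·(+1.27)] / 5300 = +0.01483
h(583333, 5077840) = 384.66 + (+0.001849)·(-255) + (+0.01483)·(245) = 384.66 -0.472 +3.633 = 387.822 m.

387.8 m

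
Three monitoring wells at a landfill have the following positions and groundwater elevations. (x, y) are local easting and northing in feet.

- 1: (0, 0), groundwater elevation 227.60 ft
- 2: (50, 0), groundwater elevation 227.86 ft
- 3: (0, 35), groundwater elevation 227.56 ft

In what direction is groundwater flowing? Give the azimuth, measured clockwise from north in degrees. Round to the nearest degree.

282°

∂h/∂x = (227.86 − 227.60) / (50 − 0) = +0.005200
∂h/∂y = (227.56 − 227.60) / (35 − 0) = -0.001143
Flow direction (−∇h) has components (-0.005200 E, +0.001143 N).
Azimuth = atan2(E, N) = atan2(-0.005200, +0.001143) = 282.4° ≈ 282°.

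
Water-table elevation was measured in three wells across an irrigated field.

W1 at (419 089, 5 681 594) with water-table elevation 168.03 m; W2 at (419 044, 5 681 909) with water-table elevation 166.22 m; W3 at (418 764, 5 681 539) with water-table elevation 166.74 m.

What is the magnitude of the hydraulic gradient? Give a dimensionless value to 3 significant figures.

Taking W1 as reference: W2−W1 = (-45, 315, -1.81); W3−W1 = (-325, -55, -1.29).
Solve a·Δx + b·Δy = Δh: det = (-45)·(-55) − (-325)·315 = 104850.
∂h/∂x = [(-1.81)·(-55) − (-1.29)·315] / 104850 = +0.004825
∂h/∂y = [(-45)·(-1.29) − (-325)·(-1.81)] / 104850 = -0.005057
|∇h| = √(0.004825² + -0.005057²) = 0.00699

0.00699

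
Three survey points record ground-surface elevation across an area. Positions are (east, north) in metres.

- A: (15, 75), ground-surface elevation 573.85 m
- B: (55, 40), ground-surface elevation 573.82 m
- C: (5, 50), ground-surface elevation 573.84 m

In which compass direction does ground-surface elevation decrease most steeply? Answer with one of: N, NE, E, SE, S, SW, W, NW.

Taking A as reference: B−A = (40, -35, -0.03); C−A = (-10, -25, -0.01).
Solve a·Δx + b·Δy = Δz: det = 40·(-25) − (-10)·(-35) = -1350.
∂z/∂x = [(-0.03)·(-25) − (-0.01)·(-35)] / -1350 = -0.0002963
∂z/∂y = [40·(-0.01) − (-10)·(-0.03)] / -1350 = +0.0005185
Steepest decrease is along −∇f = (+0.0002963 E, -0.0005185 N) → southeast.

SE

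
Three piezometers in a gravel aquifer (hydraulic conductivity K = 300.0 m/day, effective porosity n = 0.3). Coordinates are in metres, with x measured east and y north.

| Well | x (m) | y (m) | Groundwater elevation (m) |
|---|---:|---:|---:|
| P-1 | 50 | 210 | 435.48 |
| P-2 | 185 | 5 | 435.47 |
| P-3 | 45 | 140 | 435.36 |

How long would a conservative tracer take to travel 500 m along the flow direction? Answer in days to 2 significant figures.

180 days

With h = a·x + b·y + c and P-1 as origin, the differences give:
  135·a + (-205)·b = -0.01
  (-5)·a + (-70)·b = -0.12
Eliminate b (×(-70) and ×(-205), subtract): -10475·a = -23.900 → a = ∂h/∂x = +0.002282
Back-substitute: b = ∂h/∂y = +0.001551.
|∇h| = √(0.002282² + 0.001551²) = 0.002759
Seepage velocity v = K·i/n = 300.0 × 0.002759 / 0.3 = 2.759 m/day.
t = 500 / 2.759 = 181.2 days.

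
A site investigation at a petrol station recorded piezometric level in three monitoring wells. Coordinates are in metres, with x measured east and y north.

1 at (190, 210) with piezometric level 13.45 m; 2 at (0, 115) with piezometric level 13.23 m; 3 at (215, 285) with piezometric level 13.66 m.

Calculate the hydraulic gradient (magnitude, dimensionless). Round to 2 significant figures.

Differences from 1: to 2 (Δx, Δy, Δh) = (-190, -95, -0.22); to 3 = (25, 75, +0.21).
Determinant of the coordinate differences = (-190)·75 − 25·(-95) = -11875.
∂h/∂x = [(-0.22)·75 − (+0.21)·(-95)] / -11875 = -0.0002905
∂h/∂y = [(-190)·(+0.21) − 25·(-0.22)] / -11875 = +0.002897
|∇h| = √(-0.0002905² + 0.002897²) = 0.002912

0.0029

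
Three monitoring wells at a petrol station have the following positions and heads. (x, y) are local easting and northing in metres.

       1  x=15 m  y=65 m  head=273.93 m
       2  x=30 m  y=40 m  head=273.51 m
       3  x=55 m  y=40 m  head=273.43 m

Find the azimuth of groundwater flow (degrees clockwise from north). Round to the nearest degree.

168°

Differences from 1: to 2 (Δx, Δy, Δh) = (15, -25, -0.42); to 3 = (40, -25, -0.50).
Determinant of the coordinate differences = 15·(-25) − 40·(-25) = 625.
∂h/∂x = [(-0.42)·(-25) − (-0.50)·(-25)] / 625 = -0.003200
∂h/∂y = [15·(-0.50) − 40·(-0.42)] / 625 = +0.01488
Flow direction (−∇h) has components (+0.003200 E, -0.01488 N).
Azimuth = atan2(E, N) = atan2(+0.003200, -0.01488) = 167.9° ≈ 168°.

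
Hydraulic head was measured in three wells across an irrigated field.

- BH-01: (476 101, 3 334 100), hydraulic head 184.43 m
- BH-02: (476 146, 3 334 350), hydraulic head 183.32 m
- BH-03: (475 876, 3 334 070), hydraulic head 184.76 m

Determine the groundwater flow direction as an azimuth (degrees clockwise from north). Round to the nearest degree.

012°

With h = a·x + b·y + c and BH-01 as origin, the differences give:
  45·a + 250·b = -1.11
  (-225)·a + (-30)·b = +0.33
Eliminate b (×(-30) and ×250, subtract): 54900·a = -49.200 → a = ∂h/∂x = -0.0008962
Back-substitute: b = ∂h/∂y = -0.004279.
Flow direction (−∇h) has components (+0.0008962 E, +0.004279 N).
Azimuth = atan2(E, N) = atan2(+0.0008962, +0.004279) = 11.8° ≈ 012°.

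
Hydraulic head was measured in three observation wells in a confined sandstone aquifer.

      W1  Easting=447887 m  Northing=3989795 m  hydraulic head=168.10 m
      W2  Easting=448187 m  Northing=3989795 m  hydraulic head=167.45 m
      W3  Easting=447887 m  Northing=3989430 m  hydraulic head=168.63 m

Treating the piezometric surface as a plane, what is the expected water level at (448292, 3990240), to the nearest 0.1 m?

166.6 m

∂h/∂x = (167.45 − 168.10) / (448187 − 447887) = -0.002167
∂h/∂y = (168.63 − 168.10) / (3989430 − 3989795) = -0.001452
h(448292, 3990240) = 168.10 + (-0.002167)·(405) + (-0.001452)·(445) = 168.10 -0.878 -0.646 = 166.576 m.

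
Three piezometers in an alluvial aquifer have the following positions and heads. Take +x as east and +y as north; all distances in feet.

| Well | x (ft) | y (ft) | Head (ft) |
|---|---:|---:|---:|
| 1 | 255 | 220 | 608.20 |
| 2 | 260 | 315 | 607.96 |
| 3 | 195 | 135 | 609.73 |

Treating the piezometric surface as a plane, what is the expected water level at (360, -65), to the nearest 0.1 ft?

Three-point gradient (reference 1): Δ to 2 = (5, 95, -0.24), Δ to 3 = (-60, -85, +1.53).
∂h/∂x = -0.02369, ∂h/∂y = -0.001280 (det = 5275).
h(360, -65) = 608.20 + (-0.02369)·(105) + (-0.001280)·(-285) = 608.20 -2.487 +0.365 = 606.078 ft.

606.1 ft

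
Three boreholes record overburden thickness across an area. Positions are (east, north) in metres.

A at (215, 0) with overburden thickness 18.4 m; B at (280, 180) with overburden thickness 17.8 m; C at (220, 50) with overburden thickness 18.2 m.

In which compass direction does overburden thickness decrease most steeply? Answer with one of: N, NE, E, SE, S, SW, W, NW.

Differences from A: to B (Δx, Δy, Δh) = (65, 180, -0.6); to C = (5, 50, -0.2).
Solve a·Δx + b·Δy = Δd: det = 65·50 − 5·180 = 2350.
∂d/∂x = [(-0.6)·50 − (-0.2)·180] / 2350 = +0.002553
∂d/∂y = [65·(-0.2) − 5·(-0.6)] / 2350 = -0.004255
Steepest decrease is along −∇f = (-0.002553 E, +0.004255 N) → northwest.

NW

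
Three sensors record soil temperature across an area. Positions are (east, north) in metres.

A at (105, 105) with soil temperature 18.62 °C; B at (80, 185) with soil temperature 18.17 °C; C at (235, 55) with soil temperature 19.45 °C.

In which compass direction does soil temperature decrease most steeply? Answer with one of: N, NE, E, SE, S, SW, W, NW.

NW

Taking A as reference: B−A = (-25, 80, -0.45); C−A = (130, -50, +0.83).
Determinant of the coordinate differences = (-25)·(-50) − 130·80 = -9150.
∂T/∂x = [(-0.45)·(-50) − (+0.83)·80] / -9150 = +0.004798
∂T/∂y = [(-25)·(+0.83) − 130·(-0.45)] / -9150 = -0.004126
Steepest decrease is along −∇f = (-0.004798 E, +0.004126 N) → northwest.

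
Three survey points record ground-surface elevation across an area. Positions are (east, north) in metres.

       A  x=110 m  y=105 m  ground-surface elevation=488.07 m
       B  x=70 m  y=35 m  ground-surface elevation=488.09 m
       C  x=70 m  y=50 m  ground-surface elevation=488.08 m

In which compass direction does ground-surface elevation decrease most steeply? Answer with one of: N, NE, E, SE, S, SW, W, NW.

NW

With z = a·x + b·y + c and A as origin, the differences give:
  (-40)·a + (-70)·b = +0.02
  (-40)·a + (-55)·b = +0.01
Eliminate b (×(-55) and ×(-70), subtract): -600·a = -0.400 → a = ∂z/∂x = +0.0006667
Back-substitute: b = ∂z/∂y = -0.0006667.
Steepest decrease is along −∇f = (-0.0006667 E, +0.0006667 N) → northwest.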